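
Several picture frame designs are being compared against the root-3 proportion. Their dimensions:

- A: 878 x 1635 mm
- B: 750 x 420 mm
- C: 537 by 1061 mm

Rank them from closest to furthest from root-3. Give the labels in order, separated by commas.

B, A, C

A: 1635/878 ≈ 1.862 → |1.862 − 1.732| = 0.130
B: 750/420 ≈ 1.786 → |1.786 − 1.732| = 0.054
C: 1061/537 ≈ 1.976 → |1.976 − 1.732| = 0.244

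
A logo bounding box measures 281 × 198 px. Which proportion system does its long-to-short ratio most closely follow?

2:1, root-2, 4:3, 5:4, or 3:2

root-2

Ratio = 281 / 198 ≈ 1.419.
Distances: 2:1 2.000 (Δ 0.581); root-2 1.414 (Δ 0.005); 4:3 1.333 (Δ 0.086); 5:4 1.250 (Δ 0.169); 3:2 1.500 (Δ 0.081).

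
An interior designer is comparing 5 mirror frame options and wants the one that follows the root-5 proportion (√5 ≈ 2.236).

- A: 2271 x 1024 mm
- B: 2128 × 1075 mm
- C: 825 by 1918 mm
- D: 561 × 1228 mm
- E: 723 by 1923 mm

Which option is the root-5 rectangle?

A

Ratios (long/short): A ≈ 2.218; B ≈ 1.980; C ≈ 2.325; D ≈ 2.189; E ≈ 2.660.
root-5 ≈ 2.236; option A is nearest (Δ 0.018).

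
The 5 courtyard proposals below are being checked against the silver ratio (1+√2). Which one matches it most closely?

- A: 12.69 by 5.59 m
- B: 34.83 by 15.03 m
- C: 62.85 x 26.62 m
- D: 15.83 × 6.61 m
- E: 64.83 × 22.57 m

Target silver ratio ≈ 2.414.
A: 2.270 (Δ0.144)  B: 2.317 (Δ0.097)  C: 2.361 (Δ0.053)  D: 2.395 (Δ0.019)  E: 2.872 (Δ0.458)

D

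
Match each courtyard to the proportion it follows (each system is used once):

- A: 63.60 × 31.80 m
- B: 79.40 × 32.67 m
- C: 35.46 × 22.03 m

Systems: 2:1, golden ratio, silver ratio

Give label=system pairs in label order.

A=2:1, B=silver ratio, C=golden ratio

A = 63.60/31.80 ≈ 2.000 → 2:1 (2.000)
B = 79.40/32.67 ≈ 2.430 → silver ratio (2.414)
C = 35.46/22.03 ≈ 1.610 → golden ratio (1.618)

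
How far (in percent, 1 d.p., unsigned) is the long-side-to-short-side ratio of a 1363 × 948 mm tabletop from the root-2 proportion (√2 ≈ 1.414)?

Ratio = 1363 / 948 ≈ 1.4378.
Ideal root-2 ≈ 1.4142. |1.4378 − 1.4142| / 1.4142 ≈ 1.67% → 1.7%.

1.7%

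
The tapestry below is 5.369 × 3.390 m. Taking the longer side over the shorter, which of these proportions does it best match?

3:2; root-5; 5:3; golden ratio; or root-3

golden ratio

5.369/3.390 ≈ 1.584. Nearest candidates are golden ratio (1.618, off by 0.034) and 5:3 (1.667, off by 0.083).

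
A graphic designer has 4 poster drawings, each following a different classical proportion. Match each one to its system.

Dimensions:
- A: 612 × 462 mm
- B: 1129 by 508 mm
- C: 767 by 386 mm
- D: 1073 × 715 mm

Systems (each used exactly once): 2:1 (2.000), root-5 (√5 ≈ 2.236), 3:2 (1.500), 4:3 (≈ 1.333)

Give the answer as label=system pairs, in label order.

A=4:3, B=root-5, C=2:1, D=3:2

A = 612/462 ≈ 1.325 → 4:3 (1.333)
B = 1129/508 ≈ 2.222 → root-5 (2.236)
C = 767/386 ≈ 1.987 → 2:1 (2.000)
D = 1073/715 ≈ 1.501 → 3:2 (1.500)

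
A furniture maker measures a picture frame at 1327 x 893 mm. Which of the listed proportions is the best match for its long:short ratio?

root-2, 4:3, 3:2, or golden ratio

Ratio = 1327 / 893 ≈ 1.486.
Distances: root-2 1.414 (Δ 0.072); 4:3 1.333 (Δ 0.153); 3:2 1.500 (Δ 0.014); golden ratio 1.618 (Δ 0.132).

3:2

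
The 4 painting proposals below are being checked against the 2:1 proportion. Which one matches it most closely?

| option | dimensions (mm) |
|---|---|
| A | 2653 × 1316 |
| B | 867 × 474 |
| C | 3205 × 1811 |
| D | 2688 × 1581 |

Target 2:1 ≈ 2.000.
A: 2.016 (Δ0.016)  B: 1.829 (Δ0.171)  C: 1.770 (Δ0.230)  D: 1.700 (Δ0.300)

A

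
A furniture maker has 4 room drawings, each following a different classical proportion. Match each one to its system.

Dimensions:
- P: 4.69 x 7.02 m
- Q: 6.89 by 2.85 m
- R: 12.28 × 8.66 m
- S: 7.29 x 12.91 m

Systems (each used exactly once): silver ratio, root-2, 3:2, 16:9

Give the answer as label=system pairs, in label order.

P=3:2, Q=silver ratio, R=root-2, S=16:9

P = 7.02/4.69 ≈ 1.497 → 3:2 (1.500)
Q = 6.89/2.85 ≈ 2.418 → silver ratio (2.414)
R = 12.28/8.66 ≈ 1.418 → root-2 (1.414)
S = 12.91/7.29 ≈ 1.771 → 16:9 (1.778)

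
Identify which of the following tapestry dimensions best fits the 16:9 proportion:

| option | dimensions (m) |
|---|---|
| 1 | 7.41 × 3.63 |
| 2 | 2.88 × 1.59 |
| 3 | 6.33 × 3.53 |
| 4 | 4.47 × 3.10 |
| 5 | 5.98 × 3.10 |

3

Target 16:9 ≈ 1.778.
1: 2.041 (Δ0.263)  2: 1.811 (Δ0.033)  3: 1.793 (Δ0.015)  4: 1.442 (Δ0.336)  5: 1.929 (Δ0.151)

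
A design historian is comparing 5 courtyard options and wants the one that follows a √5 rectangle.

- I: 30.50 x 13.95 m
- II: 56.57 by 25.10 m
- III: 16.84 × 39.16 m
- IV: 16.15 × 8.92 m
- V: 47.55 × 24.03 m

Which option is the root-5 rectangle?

Ratios (long/short): I ≈ 2.186; II ≈ 2.254; III ≈ 2.325; IV ≈ 1.811; V ≈ 1.979.
root-5 ≈ 2.236; option II is nearest (Δ 0.018).

II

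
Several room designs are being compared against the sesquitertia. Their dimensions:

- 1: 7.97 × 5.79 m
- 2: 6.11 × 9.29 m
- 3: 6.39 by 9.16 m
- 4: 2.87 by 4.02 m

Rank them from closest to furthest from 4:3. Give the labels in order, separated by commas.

1, 4, 3, 2

Ratios: 1 = 7.97 / 5.79 ≈ 1.377; 2 = 9.29 / 6.11 ≈ 1.520; 3 = 9.16 / 6.39 ≈ 1.433; 4 = 4.02 / 2.87 ≈ 1.401.
|Δ from 1.333|: 1 0.044; 2 0.187; 3 0.100; 4 0.068.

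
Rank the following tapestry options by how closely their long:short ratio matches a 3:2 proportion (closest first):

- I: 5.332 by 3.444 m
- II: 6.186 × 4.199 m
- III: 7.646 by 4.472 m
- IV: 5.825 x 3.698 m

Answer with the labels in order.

II, I, IV, III

I: 5.332/3.444 ≈ 1.548 → |1.548 − 1.500| = 0.048
II: 6.186/4.199 ≈ 1.473 → |1.473 − 1.500| = 0.027
III: 7.646/4.472 ≈ 1.710 → |1.710 − 1.500| = 0.210
IV: 5.825/3.698 ≈ 1.575 → |1.575 − 1.500| = 0.075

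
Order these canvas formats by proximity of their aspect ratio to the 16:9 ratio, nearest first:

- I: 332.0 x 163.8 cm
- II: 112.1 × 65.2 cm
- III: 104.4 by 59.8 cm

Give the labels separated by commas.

III, II, I

I: 332.0/163.8 ≈ 2.027 → |2.027 − 1.778| = 0.249
II: 112.1/65.2 ≈ 1.719 → |1.719 − 1.778| = 0.059
III: 104.4/59.8 ≈ 1.746 → |1.746 − 1.778| = 0.032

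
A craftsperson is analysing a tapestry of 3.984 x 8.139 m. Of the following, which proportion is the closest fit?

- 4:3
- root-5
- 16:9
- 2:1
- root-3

8.139/3.984 ≈ 2.043. Nearest candidates are 2:1 (2.000, off by 0.043) and root-5 (2.236, off by 0.193).

2:1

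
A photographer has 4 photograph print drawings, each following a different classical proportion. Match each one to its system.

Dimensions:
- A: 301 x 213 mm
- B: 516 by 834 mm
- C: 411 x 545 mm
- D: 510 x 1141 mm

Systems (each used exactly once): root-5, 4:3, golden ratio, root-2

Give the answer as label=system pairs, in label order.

A=root-2, B=golden ratio, C=4:3, D=root-5

A = 301/213 ≈ 1.413 → root-2 (1.414)
B = 834/516 ≈ 1.616 → golden ratio (1.618)
C = 545/411 ≈ 1.326 → 4:3 (1.333)
D = 1141/510 ≈ 2.237 → root-5 (2.236)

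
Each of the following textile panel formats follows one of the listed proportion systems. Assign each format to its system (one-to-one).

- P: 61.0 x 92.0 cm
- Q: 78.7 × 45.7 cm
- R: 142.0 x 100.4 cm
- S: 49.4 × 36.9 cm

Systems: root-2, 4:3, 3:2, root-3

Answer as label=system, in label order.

P=3:2, Q=root-3, R=root-2, S=4:3

Ratios: P ≈ 1.508; Q ≈ 1.722; R ≈ 1.414; S ≈ 1.339.
Targets: root-2 ≈ 1.414; 4:3 ≈ 1.333; 3:2 ≈ 1.500; root-3 ≈ 1.732.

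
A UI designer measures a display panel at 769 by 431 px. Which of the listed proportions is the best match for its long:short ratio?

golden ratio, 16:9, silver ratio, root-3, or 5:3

16:9

769/431 ≈ 1.784. Nearest candidates are 16:9 (1.778, off by 0.006) and root-3 (1.732, off by 0.052).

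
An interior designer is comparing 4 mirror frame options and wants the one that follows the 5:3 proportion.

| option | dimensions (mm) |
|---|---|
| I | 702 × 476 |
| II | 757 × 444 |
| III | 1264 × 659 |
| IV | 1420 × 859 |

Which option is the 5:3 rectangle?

IV

Ratios (long/short): I ≈ 1.475; II ≈ 1.705; III ≈ 1.918; IV ≈ 1.653.
5:3 ≈ 1.667; option IV is nearest (Δ 0.014).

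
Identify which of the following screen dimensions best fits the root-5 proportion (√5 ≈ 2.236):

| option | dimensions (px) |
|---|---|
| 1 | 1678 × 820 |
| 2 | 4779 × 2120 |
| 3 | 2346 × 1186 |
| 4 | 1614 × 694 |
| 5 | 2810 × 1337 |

Target root-5 ≈ 2.236.
1: 2.046 (Δ0.190)  2: 2.254 (Δ0.018)  3: 1.978 (Δ0.258)  4: 2.326 (Δ0.090)  5: 2.102 (Δ0.134)

2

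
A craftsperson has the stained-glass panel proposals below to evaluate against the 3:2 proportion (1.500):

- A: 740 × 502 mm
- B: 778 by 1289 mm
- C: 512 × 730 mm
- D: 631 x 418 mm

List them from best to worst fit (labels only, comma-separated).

D, A, C, B

A: 740/502 ≈ 1.474 → |1.474 − 1.500| = 0.026
B: 1289/778 ≈ 1.657 → |1.657 − 1.500| = 0.157
C: 730/512 ≈ 1.426 → |1.426 − 1.500| = 0.074
D: 631/418 ≈ 1.510 → |1.510 − 1.500| = 0.010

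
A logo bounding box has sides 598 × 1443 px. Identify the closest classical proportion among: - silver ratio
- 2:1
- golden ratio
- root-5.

Ratio = 1443 / 598 ≈ 2.413.
Distances: silver ratio 2.414 (Δ 0.001); 2:1 2.000 (Δ 0.413); golden ratio 1.618 (Δ 0.795); root-5 2.236 (Δ 0.177).

silver ratio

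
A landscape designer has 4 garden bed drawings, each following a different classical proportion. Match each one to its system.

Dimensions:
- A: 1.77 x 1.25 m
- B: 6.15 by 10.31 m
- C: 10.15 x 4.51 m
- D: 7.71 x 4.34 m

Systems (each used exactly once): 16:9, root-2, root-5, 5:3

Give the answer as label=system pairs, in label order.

A=root-2, B=5:3, C=root-5, D=16:9

A = 1.77/1.25 ≈ 1.416 → root-2 (1.414)
B = 10.31/6.15 ≈ 1.676 → 5:3 (1.667)
C = 10.15/4.51 ≈ 2.251 → root-5 (2.236)
D = 7.71/4.34 ≈ 1.776 → 16:9 (1.778)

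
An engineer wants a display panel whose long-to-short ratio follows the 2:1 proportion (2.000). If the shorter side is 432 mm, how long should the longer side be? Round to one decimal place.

2:1 = 2.00000.
Longer side = 432 × 2.00000 ≈ 864.000 → 864.0 mm.

864.0 mm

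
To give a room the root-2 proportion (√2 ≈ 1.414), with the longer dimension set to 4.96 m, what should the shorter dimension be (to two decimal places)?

root-2 ≈ 1.41421.
Shorter side = 4.96 ÷ 1.41421 ≈ 3.5073 → 3.51 m.

3.51 m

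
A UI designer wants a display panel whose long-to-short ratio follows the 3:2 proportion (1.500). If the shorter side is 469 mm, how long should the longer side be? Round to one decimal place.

3:2 = 1.50000.
Longer side = 469 × 1.50000 ≈ 703.500 → 703.5 mm.

703.5 mm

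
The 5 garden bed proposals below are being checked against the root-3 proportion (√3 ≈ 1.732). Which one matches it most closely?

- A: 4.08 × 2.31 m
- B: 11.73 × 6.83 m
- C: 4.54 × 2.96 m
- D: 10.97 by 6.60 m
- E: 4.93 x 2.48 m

Ratios (long/short): A ≈ 1.766; B ≈ 1.717; C ≈ 1.534; D ≈ 1.662; E ≈ 1.988.
root-3 ≈ 1.732; option B is nearest (Δ 0.015).

B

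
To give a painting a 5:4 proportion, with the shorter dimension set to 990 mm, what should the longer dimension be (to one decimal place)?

5:4 = 1.25000.
Longer side = 990 × 1.25000 ≈ 1237.500 → 1237.5 mm.

1237.5 mm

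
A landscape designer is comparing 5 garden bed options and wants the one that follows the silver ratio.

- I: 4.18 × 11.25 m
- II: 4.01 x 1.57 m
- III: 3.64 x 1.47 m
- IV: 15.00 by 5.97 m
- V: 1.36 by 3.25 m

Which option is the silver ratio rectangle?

V

Target silver ratio ≈ 2.414.
I: 2.691 (Δ0.277)  II: 2.554 (Δ0.140)  III: 2.476 (Δ0.062)  IV: 2.513 (Δ0.099)  V: 2.390 (Δ0.024)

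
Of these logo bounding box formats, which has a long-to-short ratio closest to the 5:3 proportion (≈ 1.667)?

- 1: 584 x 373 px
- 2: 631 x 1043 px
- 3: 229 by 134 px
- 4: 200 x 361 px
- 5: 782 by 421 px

Ratios (long/short): 1 ≈ 1.566; 2 ≈ 1.653; 3 ≈ 1.709; 4 ≈ 1.805; 5 ≈ 1.857.
5:3 ≈ 1.667; option 2 is nearest (Δ 0.014).

2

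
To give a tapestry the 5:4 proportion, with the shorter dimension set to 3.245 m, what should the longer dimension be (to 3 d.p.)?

5:4 = 1.25000.
Longer side = 3.245 × 1.25000 ≈ 4.05625 → 4.056 m.

4.056 m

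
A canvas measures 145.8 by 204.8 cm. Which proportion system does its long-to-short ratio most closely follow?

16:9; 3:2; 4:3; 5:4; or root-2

204.8/145.8 ≈ 1.405. Nearest candidates are root-2 (1.414, off by 0.009) and 4:3 (1.333, off by 0.072).

root-2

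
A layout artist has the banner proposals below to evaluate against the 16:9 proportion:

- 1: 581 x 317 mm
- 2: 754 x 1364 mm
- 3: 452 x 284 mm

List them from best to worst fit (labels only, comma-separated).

2, 1, 3

1: 581/317 ≈ 1.833 → |1.833 − 1.778| = 0.055
2: 1364/754 ≈ 1.809 → |1.809 − 1.778| = 0.031
3: 452/284 ≈ 1.592 → |1.592 − 1.778| = 0.186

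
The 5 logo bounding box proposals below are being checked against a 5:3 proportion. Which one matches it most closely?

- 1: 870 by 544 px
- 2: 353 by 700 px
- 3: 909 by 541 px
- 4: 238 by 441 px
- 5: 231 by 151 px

Target 5:3 ≈ 1.667.
1: 1.599 (Δ0.068)  2: 1.983 (Δ0.316)  3: 1.680 (Δ0.013)  4: 1.853 (Δ0.186)  5: 1.530 (Δ0.137)

3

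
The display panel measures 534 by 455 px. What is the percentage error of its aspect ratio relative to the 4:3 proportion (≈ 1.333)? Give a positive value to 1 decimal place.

Ratio = 534 / 455 ≈ 1.1736.
Ideal 4:3 ≈ 1.3333. |1.1736 − 1.3333| / 1.3333 ≈ 11.98% → 12.0%.

12.0%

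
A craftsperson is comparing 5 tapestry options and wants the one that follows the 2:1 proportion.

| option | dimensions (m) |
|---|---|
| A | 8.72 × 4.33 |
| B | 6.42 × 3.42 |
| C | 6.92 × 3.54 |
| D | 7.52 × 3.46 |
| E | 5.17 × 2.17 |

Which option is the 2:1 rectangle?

A

Target 2:1 ≈ 2.000.
A: 2.014 (Δ0.014)  B: 1.877 (Δ0.123)  C: 1.955 (Δ0.045)  D: 2.173 (Δ0.173)  E: 2.382 (Δ0.382)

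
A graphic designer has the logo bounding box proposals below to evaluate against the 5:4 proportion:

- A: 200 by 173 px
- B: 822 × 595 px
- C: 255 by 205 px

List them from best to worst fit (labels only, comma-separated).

C, A, B

A: 200/173 ≈ 1.156 → |1.156 − 1.250| = 0.094
B: 822/595 ≈ 1.382 → |1.382 − 1.250| = 0.132
C: 255/205 ≈ 1.244 → |1.244 − 1.250| = 0.006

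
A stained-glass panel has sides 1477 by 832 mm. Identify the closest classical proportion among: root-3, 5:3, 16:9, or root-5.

16:9

Ratio = 1477 / 832 ≈ 1.775.
Distances: root-3 1.732 (Δ 0.043); 5:3 1.667 (Δ 0.108); 16:9 1.778 (Δ 0.003); root-5 2.236 (Δ 0.461).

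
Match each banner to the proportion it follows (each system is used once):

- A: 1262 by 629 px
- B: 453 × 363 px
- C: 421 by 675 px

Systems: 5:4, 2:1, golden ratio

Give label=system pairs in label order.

A=2:1, B=5:4, C=golden ratio

A = 1262/629 ≈ 2.006 → 2:1 (2.000)
B = 453/363 ≈ 1.248 → 5:4 (1.250)
C = 675/421 ≈ 1.603 → golden ratio (1.618)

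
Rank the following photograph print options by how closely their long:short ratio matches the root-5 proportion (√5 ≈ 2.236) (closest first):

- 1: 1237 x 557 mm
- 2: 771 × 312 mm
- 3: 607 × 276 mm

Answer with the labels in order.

1, 3, 2

Ratios: 1 = 1237 / 557 ≈ 2.221; 2 = 771 / 312 ≈ 2.471; 3 = 607 / 276 ≈ 2.199.
|Δ from 2.236|: 1 0.015; 2 0.235; 3 0.037.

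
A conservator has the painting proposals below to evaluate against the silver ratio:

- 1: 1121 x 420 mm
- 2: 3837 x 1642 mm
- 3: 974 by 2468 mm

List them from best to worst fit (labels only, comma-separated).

Ratios: 1 = 1121 / 420 ≈ 2.669; 2 = 3837 / 1642 ≈ 2.337; 3 = 2468 / 974 ≈ 2.534.
|Δ from 2.414|: 1 0.255; 2 0.077; 3 0.120.

2, 3, 1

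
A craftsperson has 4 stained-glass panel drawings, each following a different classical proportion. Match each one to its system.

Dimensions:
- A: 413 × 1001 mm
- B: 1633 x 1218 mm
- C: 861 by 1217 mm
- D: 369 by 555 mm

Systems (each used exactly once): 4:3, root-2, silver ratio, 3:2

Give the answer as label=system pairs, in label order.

A=silver ratio, B=4:3, C=root-2, D=3:2

Ratios: A ≈ 2.424; B ≈ 1.341; C ≈ 1.413; D ≈ 1.504.
Targets: 4:3 ≈ 1.333; root-2 ≈ 1.414; silver ratio ≈ 2.414; 3:2 ≈ 1.500.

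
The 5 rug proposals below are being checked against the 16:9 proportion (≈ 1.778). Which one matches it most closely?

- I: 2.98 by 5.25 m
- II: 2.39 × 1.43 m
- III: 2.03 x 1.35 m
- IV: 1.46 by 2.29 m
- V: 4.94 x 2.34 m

Ratios (long/short): I ≈ 1.762; II ≈ 1.671; III ≈ 1.504; IV ≈ 1.568; V ≈ 2.111.
16:9 ≈ 1.778; option I is nearest (Δ 0.016).

I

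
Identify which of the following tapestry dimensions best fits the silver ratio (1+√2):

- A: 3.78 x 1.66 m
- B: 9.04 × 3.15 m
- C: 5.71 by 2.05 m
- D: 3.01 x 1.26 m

Target silver ratio ≈ 2.414.
A: 2.277 (Δ0.137)  B: 2.870 (Δ0.456)  C: 2.785 (Δ0.371)  D: 2.389 (Δ0.025)

D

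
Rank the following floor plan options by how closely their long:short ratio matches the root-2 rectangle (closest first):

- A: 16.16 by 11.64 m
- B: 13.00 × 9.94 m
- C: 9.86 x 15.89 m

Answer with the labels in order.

Ratios: A = 16.16 / 11.64 ≈ 1.388; B = 13.00 / 9.94 ≈ 1.308; C = 15.89 / 9.86 ≈ 1.612.
|Δ from 1.414|: A 0.026; B 0.106; C 0.198.

A, B, C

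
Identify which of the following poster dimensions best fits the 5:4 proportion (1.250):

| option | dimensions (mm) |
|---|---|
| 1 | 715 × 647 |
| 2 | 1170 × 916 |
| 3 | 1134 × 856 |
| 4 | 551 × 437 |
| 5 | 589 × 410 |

Target 5:4 ≈ 1.250.
1: 1.105 (Δ0.145)  2: 1.277 (Δ0.027)  3: 1.325 (Δ0.075)  4: 1.261 (Δ0.011)  5: 1.437 (Δ0.187)

4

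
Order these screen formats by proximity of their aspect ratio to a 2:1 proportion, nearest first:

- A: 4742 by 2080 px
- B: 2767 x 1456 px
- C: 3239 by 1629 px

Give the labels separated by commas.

C, B, A

Ratios: A = 4742 / 2080 ≈ 2.280; B = 2767 / 1456 ≈ 1.900; C = 3239 / 1629 ≈ 1.988.
|Δ from 2.000|: A 0.280; B 0.100; C 0.012.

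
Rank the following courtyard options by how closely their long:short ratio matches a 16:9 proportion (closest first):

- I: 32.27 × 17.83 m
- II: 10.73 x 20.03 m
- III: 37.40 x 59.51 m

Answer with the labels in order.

Ratios: I = 32.27 / 17.83 ≈ 1.810; II = 20.03 / 10.73 ≈ 1.867; III = 59.51 / 37.40 ≈ 1.591.
|Δ from 1.778|: I 0.032; II 0.089; III 0.187.

I, II, III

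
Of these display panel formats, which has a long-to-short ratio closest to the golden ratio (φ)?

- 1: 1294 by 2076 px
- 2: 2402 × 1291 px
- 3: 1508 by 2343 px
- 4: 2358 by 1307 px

1

Ratios (long/short): 1 ≈ 1.604; 2 ≈ 1.861; 3 ≈ 1.554; 4 ≈ 1.804.
golden ratio ≈ 1.618; option 1 is nearest (Δ 0.014).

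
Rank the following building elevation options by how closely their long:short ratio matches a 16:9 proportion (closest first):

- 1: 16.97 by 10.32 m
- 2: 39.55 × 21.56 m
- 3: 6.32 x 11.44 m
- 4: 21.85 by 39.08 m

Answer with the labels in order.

4, 3, 2, 1

1: 16.97/10.32 ≈ 1.644 → |1.644 − 1.778| = 0.134
2: 39.55/21.56 ≈ 1.834 → |1.834 − 1.778| = 0.056
3: 11.44/6.32 ≈ 1.810 → |1.810 − 1.778| = 0.032
4: 39.08/21.85 ≈ 1.789 → |1.789 − 1.778| = 0.011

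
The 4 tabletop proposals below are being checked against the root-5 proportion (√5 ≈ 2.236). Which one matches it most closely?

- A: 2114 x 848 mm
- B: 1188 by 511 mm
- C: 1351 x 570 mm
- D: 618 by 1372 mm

D

Target root-5 ≈ 2.236.
A: 2.493 (Δ0.257)  B: 2.325 (Δ0.089)  C: 2.370 (Δ0.134)  D: 2.220 (Δ0.016)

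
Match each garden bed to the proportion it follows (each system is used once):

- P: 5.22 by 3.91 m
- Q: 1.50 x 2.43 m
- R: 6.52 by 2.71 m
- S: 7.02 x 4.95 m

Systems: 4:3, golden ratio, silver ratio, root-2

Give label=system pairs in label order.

Ratios: P ≈ 1.335; Q ≈ 1.620; R ≈ 2.406; S ≈ 1.418.
Targets: 4:3 ≈ 1.333; golden ratio ≈ 1.618; silver ratio ≈ 2.414; root-2 ≈ 1.414.

P=4:3, Q=golden ratio, R=silver ratio, S=root-2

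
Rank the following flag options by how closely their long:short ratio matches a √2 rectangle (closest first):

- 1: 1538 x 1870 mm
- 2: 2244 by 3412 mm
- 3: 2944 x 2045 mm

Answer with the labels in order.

1: 1870/1538 ≈ 1.216 → |1.216 − 1.414| = 0.198
2: 3412/2244 ≈ 1.520 → |1.520 − 1.414| = 0.106
3: 2944/2045 ≈ 1.440 → |1.440 − 1.414| = 0.026

3, 2, 1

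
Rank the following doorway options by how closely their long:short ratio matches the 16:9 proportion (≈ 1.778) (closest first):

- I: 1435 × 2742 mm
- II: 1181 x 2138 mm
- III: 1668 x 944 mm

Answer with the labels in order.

III, II, I

Ratios: I = 2742 / 1435 ≈ 1.911; II = 2138 / 1181 ≈ 1.810; III = 1668 / 944 ≈ 1.767.
|Δ from 1.778|: I 0.133; II 0.032; III 0.011.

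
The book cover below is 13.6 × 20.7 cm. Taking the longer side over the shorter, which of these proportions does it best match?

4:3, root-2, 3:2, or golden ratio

20.7/13.6 ≈ 1.522. Nearest candidates are 3:2 (1.500, off by 0.022) and golden ratio (1.618, off by 0.096).

3:2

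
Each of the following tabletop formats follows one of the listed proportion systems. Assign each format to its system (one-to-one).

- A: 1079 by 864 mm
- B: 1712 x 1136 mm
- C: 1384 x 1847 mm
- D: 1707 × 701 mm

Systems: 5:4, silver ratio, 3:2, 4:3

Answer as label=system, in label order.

A=5:4, B=3:2, C=4:3, D=silver ratio

A = 1079/864 ≈ 1.249 → 5:4 (1.250)
B = 1712/1136 ≈ 1.507 → 3:2 (1.500)
C = 1847/1384 ≈ 1.335 → 4:3 (1.333)
D = 1707/701 ≈ 2.435 → silver ratio (2.414)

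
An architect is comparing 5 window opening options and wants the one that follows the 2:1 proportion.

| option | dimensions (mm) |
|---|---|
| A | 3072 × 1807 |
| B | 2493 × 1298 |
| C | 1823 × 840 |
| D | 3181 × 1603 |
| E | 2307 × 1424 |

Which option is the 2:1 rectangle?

D

Target 2:1 ≈ 2.000.
A: 1.700 (Δ0.300)  B: 1.921 (Δ0.079)  C: 2.170 (Δ0.170)  D: 1.984 (Δ0.016)  E: 1.620 (Δ0.380)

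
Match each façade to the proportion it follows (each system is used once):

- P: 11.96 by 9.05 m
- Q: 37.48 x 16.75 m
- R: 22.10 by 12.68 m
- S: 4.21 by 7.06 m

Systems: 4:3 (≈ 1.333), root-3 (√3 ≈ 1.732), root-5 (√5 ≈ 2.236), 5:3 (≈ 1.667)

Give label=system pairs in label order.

P=4:3, Q=root-5, R=root-3, S=5:3

P = 11.96/9.05 ≈ 1.322 → 4:3 (1.333)
Q = 37.48/16.75 ≈ 2.238 → root-5 (2.236)
R = 22.10/12.68 ≈ 1.743 → root-3 (1.732)
S = 7.06/4.21 ≈ 1.677 → 5:3 (1.667)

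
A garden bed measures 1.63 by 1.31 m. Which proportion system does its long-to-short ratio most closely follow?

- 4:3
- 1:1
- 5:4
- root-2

1.63/1.31 ≈ 1.244. Nearest candidates are 5:4 (1.250, off by 0.006) and 4:3 (1.333, off by 0.089).

5:4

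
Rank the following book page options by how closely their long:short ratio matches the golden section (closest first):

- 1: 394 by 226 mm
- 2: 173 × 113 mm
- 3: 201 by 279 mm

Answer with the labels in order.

2, 1, 3

Ratios: 1 = 394 / 226 ≈ 1.743; 2 = 173 / 113 ≈ 1.531; 3 = 279 / 201 ≈ 1.388.
|Δ from 1.618|: 1 0.125; 2 0.087; 3 0.230.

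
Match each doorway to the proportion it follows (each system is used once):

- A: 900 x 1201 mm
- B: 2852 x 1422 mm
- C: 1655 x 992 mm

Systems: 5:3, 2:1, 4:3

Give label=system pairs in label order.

Ratios: A ≈ 1.334; B ≈ 2.006; C ≈ 1.668.
Targets: 5:3 ≈ 1.667; 2:1 ≈ 2.000; 4:3 ≈ 1.333.

A=4:3, B=2:1, C=5:3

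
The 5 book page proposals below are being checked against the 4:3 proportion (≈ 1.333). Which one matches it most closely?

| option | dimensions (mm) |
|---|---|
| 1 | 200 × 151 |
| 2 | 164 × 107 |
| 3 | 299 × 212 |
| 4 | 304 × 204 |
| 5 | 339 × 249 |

1

Target 4:3 ≈ 1.333.
1: 1.325 (Δ0.008)  2: 1.533 (Δ0.200)  3: 1.410 (Δ0.077)  4: 1.490 (Δ0.157)  5: 1.361 (Δ0.028)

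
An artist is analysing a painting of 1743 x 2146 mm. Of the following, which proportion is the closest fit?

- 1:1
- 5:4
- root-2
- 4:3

5:4

2146/1743 ≈ 1.231. Nearest candidates are 5:4 (1.250, off by 0.019) and 4:3 (1.333, off by 0.102).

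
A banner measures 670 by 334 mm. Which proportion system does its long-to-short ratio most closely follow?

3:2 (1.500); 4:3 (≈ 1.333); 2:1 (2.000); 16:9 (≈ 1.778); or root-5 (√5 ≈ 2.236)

670/334 ≈ 2.006. Nearest candidates are 2:1 (2.000, off by 0.006) and 16:9 (1.778, off by 0.228).

2:1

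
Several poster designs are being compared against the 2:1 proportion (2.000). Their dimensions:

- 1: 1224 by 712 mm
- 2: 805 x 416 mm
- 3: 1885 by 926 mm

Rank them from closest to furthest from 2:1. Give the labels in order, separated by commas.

Ratios: 1 = 1224 / 712 ≈ 1.719; 2 = 805 / 416 ≈ 1.935; 3 = 1885 / 926 ≈ 2.036.
|Δ from 2.000|: 1 0.281; 2 0.065; 3 0.036.

3, 2, 1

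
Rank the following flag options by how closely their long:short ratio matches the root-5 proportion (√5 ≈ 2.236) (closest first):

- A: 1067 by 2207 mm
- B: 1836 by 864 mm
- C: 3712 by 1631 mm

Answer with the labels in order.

C, B, A

Ratios: A = 2207 / 1067 ≈ 2.068; B = 1836 / 864 ≈ 2.125; C = 3712 / 1631 ≈ 2.276.
|Δ from 2.236|: A 0.168; B 0.111; C 0.040.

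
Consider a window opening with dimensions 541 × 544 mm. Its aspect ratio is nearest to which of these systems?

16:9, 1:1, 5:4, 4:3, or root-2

1:1

544/541 ≈ 1.006. Nearest candidates are 1:1 (1.000, off by 0.006) and 5:4 (1.250, off by 0.244).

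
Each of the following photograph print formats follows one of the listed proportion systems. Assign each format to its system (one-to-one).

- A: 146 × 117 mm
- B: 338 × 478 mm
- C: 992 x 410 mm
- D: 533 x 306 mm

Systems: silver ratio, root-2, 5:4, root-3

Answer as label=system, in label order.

A=5:4, B=root-2, C=silver ratio, D=root-3

A = 146/117 ≈ 1.248 → 5:4 (1.250)
B = 478/338 ≈ 1.414 → root-2 (1.414)
C = 992/410 ≈ 2.420 → silver ratio (2.414)
D = 533/306 ≈ 1.742 → root-3 (1.732)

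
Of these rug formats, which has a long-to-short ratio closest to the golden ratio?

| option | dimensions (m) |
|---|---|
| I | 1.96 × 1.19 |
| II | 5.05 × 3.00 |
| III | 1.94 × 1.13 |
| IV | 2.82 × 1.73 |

IV

Ratios (long/short): I ≈ 1.647; II ≈ 1.683; III ≈ 1.717; IV ≈ 1.630.
golden ratio ≈ 1.618; option IV is nearest (Δ 0.012).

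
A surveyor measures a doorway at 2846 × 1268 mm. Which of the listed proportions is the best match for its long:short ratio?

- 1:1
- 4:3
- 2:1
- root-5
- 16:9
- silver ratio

2846/1268 ≈ 2.244. Nearest candidates are root-5 (2.236, off by 0.008) and silver ratio (2.414, off by 0.170).

root-5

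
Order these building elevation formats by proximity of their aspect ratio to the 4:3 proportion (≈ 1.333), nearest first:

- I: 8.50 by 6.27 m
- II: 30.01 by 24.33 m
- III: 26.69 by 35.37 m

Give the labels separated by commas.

Ratios: I = 8.50 / 6.27 ≈ 1.356; II = 30.01 / 24.33 ≈ 1.233; III = 35.37 / 26.69 ≈ 1.325.
|Δ from 1.333|: I 0.023; II 0.100; III 0.008.

III, I, II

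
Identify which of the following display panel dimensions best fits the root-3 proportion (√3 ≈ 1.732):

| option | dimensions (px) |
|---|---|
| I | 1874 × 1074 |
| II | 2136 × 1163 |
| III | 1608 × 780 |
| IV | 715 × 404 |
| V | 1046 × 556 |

I

Ratios (long/short): I ≈ 1.745; II ≈ 1.837; III ≈ 2.062; IV ≈ 1.770; V ≈ 1.881.
root-3 ≈ 1.732; option I is nearest (Δ 0.013).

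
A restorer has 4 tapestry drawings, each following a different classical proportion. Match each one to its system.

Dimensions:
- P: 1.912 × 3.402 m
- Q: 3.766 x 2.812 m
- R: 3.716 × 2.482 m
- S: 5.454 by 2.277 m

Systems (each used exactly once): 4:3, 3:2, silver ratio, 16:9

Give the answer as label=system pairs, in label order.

Ratios: P ≈ 1.779; Q ≈ 1.339; R ≈ 1.497; S ≈ 2.395.
Targets: 4:3 ≈ 1.333; 3:2 ≈ 1.500; silver ratio ≈ 2.414; 16:9 ≈ 1.778.

P=16:9, Q=4:3, R=3:2, S=silver ratio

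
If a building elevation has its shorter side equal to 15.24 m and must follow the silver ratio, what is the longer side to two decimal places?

silver ratio ≈ 2.41421.
Longer side = 15.24 × 2.41421 ≈ 36.7926 → 36.79 m.

36.79 m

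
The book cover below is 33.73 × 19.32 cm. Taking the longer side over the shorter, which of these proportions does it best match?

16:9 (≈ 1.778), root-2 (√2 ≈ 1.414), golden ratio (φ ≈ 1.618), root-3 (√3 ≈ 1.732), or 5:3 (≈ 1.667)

root-3

33.73/19.32 ≈ 1.746. Nearest candidates are root-3 (1.732, off by 0.014) and 16:9 (1.778, off by 0.032).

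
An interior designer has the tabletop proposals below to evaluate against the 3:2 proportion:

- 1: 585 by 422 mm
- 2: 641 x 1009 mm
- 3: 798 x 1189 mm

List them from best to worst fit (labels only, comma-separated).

1: 585/422 ≈ 1.386 → |1.386 − 1.500| = 0.114
2: 1009/641 ≈ 1.574 → |1.574 − 1.500| = 0.074
3: 1189/798 ≈ 1.490 → |1.490 − 1.500| = 0.010

3, 2, 1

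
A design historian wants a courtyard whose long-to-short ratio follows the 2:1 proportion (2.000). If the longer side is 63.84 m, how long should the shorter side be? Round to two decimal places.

2:1 = 2.00000.
Shorter side = 63.84 ÷ 2.00000 ≈ 31.9200 → 31.92 m.

31.92 m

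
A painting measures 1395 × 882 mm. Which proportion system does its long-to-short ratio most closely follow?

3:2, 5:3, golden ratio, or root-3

Ratio = 1395 / 882 ≈ 1.582.
Distances: 3:2 1.500 (Δ 0.082); 5:3 1.667 (Δ 0.085); golden ratio 1.618 (Δ 0.036); root-3 1.732 (Δ 0.150).

golden ratio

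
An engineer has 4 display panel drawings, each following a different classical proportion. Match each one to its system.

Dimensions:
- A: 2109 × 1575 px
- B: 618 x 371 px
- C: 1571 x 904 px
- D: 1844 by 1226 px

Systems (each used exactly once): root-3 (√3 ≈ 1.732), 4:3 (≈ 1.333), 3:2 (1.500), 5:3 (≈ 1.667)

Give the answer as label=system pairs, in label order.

Ratios: A ≈ 1.339; B ≈ 1.666; C ≈ 1.738; D ≈ 1.504.
Targets: root-3 ≈ 1.732; 4:3 ≈ 1.333; 3:2 ≈ 1.500; 5:3 ≈ 1.667.

A=4:3, B=5:3, C=root-3, D=3:2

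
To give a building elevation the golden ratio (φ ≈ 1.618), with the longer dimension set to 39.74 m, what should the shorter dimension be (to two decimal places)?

24.56 m

golden ratio ≈ 1.61803.
Shorter side = 39.74 ÷ 1.61803 ≈ 24.5607 → 24.56 m.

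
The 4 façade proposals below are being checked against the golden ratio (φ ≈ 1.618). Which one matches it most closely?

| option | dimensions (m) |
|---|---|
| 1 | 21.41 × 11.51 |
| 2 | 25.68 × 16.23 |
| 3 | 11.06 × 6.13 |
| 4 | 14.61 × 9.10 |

Ratios (long/short): 1 ≈ 1.860; 2 ≈ 1.582; 3 ≈ 1.804; 4 ≈ 1.605.
golden ratio ≈ 1.618; option 4 is nearest (Δ 0.013).

4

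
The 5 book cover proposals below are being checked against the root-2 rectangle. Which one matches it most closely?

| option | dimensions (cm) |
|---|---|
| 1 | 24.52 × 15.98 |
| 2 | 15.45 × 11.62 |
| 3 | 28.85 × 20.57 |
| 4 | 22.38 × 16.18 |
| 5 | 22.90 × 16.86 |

Target root-2 ≈ 1.414.
1: 1.534 (Δ0.120)  2: 1.330 (Δ0.084)  3: 1.403 (Δ0.011)  4: 1.383 (Δ0.031)  5: 1.358 (Δ0.056)

3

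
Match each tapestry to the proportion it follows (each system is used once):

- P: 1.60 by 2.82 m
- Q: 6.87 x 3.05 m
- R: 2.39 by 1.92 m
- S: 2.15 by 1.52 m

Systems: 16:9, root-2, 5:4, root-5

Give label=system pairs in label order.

P=16:9, Q=root-5, R=5:4, S=root-2

P = 2.82/1.60 ≈ 1.762 → 16:9 (1.778)
Q = 6.87/3.05 ≈ 2.252 → root-5 (2.236)
R = 2.39/1.92 ≈ 1.245 → 5:4 (1.250)
S = 2.15/1.52 ≈ 1.414 → root-2 (1.414)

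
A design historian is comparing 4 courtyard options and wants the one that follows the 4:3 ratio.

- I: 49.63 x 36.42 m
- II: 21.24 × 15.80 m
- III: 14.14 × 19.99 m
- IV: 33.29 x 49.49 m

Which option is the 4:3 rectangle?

II

Ratios (long/short): I ≈ 1.363; II ≈ 1.344; III ≈ 1.414; IV ≈ 1.487.
4:3 ≈ 1.333; option II is nearest (Δ 0.011).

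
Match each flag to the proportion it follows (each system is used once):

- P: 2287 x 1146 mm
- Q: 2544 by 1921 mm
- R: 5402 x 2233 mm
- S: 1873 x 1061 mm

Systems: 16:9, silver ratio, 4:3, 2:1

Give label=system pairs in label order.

Ratios: P ≈ 1.996; Q ≈ 1.324; R ≈ 2.419; S ≈ 1.765.
Targets: 16:9 ≈ 1.778; silver ratio ≈ 2.414; 4:3 ≈ 1.333; 2:1 ≈ 2.000.

P=2:1, Q=4:3, R=silver ratio, S=16:9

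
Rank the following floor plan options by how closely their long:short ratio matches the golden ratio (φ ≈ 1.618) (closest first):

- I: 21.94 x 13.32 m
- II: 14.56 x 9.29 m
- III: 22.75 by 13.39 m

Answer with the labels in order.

Ratios: I = 21.94 / 13.32 ≈ 1.647; II = 14.56 / 9.29 ≈ 1.567; III = 22.75 / 13.39 ≈ 1.699.
|Δ from 1.618|: I 0.029; II 0.051; III 0.081.

I, II, III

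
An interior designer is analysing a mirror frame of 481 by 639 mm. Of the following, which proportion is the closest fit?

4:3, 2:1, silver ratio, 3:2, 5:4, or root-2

4:3

639/481 ≈ 1.328. Nearest candidates are 4:3 (1.333, off by 0.005) and 5:4 (1.250, off by 0.078).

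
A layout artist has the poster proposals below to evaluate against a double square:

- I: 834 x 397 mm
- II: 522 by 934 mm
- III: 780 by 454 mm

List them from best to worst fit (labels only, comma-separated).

I: 834/397 ≈ 2.101 → |2.101 − 2.000| = 0.101
II: 934/522 ≈ 1.789 → |1.789 − 2.000| = 0.211
III: 780/454 ≈ 1.718 → |1.718 − 2.000| = 0.282

I, II, III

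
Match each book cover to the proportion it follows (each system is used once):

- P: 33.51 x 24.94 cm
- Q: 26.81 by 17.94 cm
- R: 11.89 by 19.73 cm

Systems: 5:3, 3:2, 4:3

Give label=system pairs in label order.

P=4:3, Q=3:2, R=5:3

P = 33.51/24.94 ≈ 1.344 → 4:3 (1.333)
Q = 26.81/17.94 ≈ 1.494 → 3:2 (1.500)
R = 19.73/11.89 ≈ 1.659 → 5:3 (1.667)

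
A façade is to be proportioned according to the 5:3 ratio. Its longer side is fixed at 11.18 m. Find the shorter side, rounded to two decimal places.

6.71 m

5:3 ≈ 1.66667.
Shorter side = 11.18 ÷ 1.66667 ≈ 6.7080 → 6.71 m.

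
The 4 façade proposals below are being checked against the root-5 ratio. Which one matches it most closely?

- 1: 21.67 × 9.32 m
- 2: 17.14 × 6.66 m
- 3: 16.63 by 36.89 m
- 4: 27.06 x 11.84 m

3

Target root-5 ≈ 2.236.
1: 2.325 (Δ0.089)  2: 2.574 (Δ0.338)  3: 2.218 (Δ0.018)  4: 2.285 (Δ0.049)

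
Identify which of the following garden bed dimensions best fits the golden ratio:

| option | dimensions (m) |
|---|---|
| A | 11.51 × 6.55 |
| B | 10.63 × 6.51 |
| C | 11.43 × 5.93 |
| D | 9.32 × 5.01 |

B

Ratios (long/short): A ≈ 1.757; B ≈ 1.633; C ≈ 1.927; D ≈ 1.860.
golden ratio ≈ 1.618; option B is nearest (Δ 0.015).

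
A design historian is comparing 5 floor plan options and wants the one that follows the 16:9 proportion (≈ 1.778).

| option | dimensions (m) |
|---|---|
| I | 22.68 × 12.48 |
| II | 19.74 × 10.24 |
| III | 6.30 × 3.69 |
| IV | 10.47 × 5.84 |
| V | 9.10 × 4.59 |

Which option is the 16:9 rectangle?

IV

Ratios (long/short): I ≈ 1.817; II ≈ 1.928; III ≈ 1.707; IV ≈ 1.793; V ≈ 1.983.
16:9 ≈ 1.778; option IV is nearest (Δ 0.015).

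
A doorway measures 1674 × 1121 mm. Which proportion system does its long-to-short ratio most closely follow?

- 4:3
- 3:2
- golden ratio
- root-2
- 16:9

3:2

1674/1121 ≈ 1.493. Nearest candidates are 3:2 (1.500, off by 0.007) and root-2 (1.414, off by 0.079).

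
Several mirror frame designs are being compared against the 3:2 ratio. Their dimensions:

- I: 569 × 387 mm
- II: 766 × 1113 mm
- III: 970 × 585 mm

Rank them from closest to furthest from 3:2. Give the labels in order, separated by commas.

I, II, III

I: 569/387 ≈ 1.470 → |1.470 − 1.500| = 0.030
II: 1113/766 ≈ 1.453 → |1.453 − 1.500| = 0.047
III: 970/585 ≈ 1.658 → |1.658 − 1.500| = 0.158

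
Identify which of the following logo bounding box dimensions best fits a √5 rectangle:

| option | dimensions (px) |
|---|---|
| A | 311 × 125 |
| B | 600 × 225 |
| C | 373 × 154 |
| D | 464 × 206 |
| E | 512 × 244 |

D

Target root-5 ≈ 2.236.
A: 2.488 (Δ0.252)  B: 2.667 (Δ0.431)  C: 2.422 (Δ0.186)  D: 2.252 (Δ0.016)  E: 2.098 (Δ0.138)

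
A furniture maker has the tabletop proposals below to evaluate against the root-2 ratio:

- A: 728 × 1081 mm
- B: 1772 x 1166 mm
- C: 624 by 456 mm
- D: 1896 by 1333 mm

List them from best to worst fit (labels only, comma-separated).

Ratios: A = 1081 / 728 ≈ 1.485; B = 1772 / 1166 ≈ 1.520; C = 624 / 456 ≈ 1.368; D = 1896 / 1333 ≈ 1.422.
|Δ from 1.414|: A 0.071; B 0.106; C 0.046; D 0.008.

D, C, A, B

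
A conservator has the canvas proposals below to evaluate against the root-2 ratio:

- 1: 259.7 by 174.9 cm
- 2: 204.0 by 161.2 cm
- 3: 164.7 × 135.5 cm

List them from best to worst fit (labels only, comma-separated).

1, 2, 3

1: 259.7/174.9 ≈ 1.485 → |1.485 − 1.414| = 0.071
2: 204.0/161.2 ≈ 1.266 → |1.266 − 1.414| = 0.148
3: 164.7/135.5 ≈ 1.215 → |1.215 − 1.414| = 0.199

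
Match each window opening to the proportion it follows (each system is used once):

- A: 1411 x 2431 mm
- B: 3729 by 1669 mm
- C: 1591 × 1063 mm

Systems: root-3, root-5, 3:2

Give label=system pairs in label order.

Ratios: A ≈ 1.723; B ≈ 2.234; C ≈ 1.497.
Targets: root-3 ≈ 1.732; root-5 ≈ 2.236; 3:2 ≈ 1.500.

A=root-3, B=root-5, C=3:2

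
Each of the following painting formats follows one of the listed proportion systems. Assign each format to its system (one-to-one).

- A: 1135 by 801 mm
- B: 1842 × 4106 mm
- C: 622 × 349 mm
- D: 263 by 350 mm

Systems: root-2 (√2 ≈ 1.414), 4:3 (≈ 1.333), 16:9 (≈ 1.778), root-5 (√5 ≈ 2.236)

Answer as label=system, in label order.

Ratios: A ≈ 1.417; B ≈ 2.229; C ≈ 1.782; D ≈ 1.331.
Targets: root-2 ≈ 1.414; 4:3 ≈ 1.333; 16:9 ≈ 1.778; root-5 ≈ 2.236.

A=root-2, B=root-5, C=16:9, D=4:3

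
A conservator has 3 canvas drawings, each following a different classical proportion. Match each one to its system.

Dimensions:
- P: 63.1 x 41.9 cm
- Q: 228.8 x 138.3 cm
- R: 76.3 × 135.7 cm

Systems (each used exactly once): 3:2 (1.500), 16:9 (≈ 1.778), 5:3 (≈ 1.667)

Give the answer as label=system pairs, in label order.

P = 63.1/41.9 ≈ 1.506 → 3:2 (1.500)
Q = 228.8/138.3 ≈ 1.654 → 5:3 (1.667)
R = 135.7/76.3 ≈ 1.779 → 16:9 (1.778)

P=3:2, Q=5:3, R=16:9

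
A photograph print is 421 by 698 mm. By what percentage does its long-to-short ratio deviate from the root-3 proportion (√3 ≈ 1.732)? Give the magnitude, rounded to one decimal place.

4.3%

Ratio = 698 / 421 ≈ 1.6580.
Ideal root-3 ≈ 1.7321. |1.6580 − 1.7321| / 1.7321 ≈ 4.28% → 4.3%.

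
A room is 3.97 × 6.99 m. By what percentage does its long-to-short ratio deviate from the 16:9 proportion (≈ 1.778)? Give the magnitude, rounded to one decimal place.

Ratio = 6.99 / 3.97 ≈ 1.7607.
Ideal 16:9 ≈ 1.7778. |1.7607 − 1.7778| / 1.7778 ≈ 0.96% → 1.0%.

1.0%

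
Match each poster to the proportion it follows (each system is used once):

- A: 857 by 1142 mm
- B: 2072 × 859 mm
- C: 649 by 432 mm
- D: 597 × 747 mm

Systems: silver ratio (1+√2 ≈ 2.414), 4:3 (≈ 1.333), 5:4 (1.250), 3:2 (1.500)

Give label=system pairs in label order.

A = 1142/857 ≈ 1.333 → 4:3 (1.333)
B = 2072/859 ≈ 2.412 → silver ratio (2.414)
C = 649/432 ≈ 1.502 → 3:2 (1.500)
D = 747/597 ≈ 1.251 → 5:4 (1.250)

A=4:3, B=silver ratio, C=3:2, D=5:4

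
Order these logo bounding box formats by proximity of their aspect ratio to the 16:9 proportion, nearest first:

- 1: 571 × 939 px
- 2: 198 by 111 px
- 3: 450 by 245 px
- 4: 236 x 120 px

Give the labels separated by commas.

2, 3, 1, 4

1: 939/571 ≈ 1.644 → |1.644 − 1.778| = 0.134
2: 198/111 ≈ 1.784 → |1.784 − 1.778| = 0.006
3: 450/245 ≈ 1.837 → |1.837 − 1.778| = 0.059
4: 236/120 ≈ 1.967 → |1.967 − 1.778| = 0.189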